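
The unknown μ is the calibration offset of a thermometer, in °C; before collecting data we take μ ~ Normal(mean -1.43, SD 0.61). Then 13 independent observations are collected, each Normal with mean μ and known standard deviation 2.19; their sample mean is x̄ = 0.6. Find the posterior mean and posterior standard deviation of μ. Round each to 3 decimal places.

With known σ, the Normal prior is conjugate. Weight on the data is w = (n/σ²)/(n/σ² + 1/τ₀²) = 2.71054/(2.71054+2.68745) = 0.50214.
Posterior mean = w·x̄ + (1−w)·μ₀ = 0.50214·0.6 + 0.49786·-1.43 = -0.411. Posterior variance = 1/(2.71054+2.68745) = 0.185254, so SD = 0.430.

Posterior mean ≈ -0.411; posterior SD ≈ 0.430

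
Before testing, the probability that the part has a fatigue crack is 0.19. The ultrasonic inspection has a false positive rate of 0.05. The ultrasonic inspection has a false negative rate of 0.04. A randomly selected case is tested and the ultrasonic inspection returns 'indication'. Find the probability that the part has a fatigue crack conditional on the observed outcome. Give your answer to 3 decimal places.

Let H be the event that the part has a fatigue crack. P(H) = 0.19, so P(¬H) = 0.81. With E the 'indication' result, P(E|H) = 0.96 and P(E|¬H) = 0.05.
P(E) = 0.96·0.19 + 0.05·0.81 = 0.18240 + 0.040500 = 0.22290.
By Bayes' theorem, P(H|E) = 0.18240 / 0.22290 = 0.818.

P(H | E) ≈ 0.818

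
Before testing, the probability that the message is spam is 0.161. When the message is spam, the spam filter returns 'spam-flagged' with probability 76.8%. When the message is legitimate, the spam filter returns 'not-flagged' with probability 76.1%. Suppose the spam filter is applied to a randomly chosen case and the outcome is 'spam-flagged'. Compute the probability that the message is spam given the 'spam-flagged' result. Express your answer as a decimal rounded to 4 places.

Write H for 'the message is spam'. Prior odds H:¬H = 0.161/0.839 = 0.19190. For the 'spam-flagged' outcome, the likelihood ratio is 0.768/0.239 = 3.2134.
Posterior odds = 0.19190 × 3.2134 = 0.61663, so P(H|E) = 0.61663/(1+0.61663) = 0.3814.

P(H | E) ≈ 0.3814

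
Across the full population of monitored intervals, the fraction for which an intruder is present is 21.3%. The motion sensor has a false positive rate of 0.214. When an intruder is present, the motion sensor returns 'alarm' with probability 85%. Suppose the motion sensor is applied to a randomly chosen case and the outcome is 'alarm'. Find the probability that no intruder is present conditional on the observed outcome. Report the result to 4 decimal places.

Write H for 'an intruder is present'. Prior odds H:¬H = 0.213/0.787 = 0.27065. For the 'alarm' outcome, the likelihood ratio is 0.85/0.214 = 3.9720.
Posterior odds = 0.27065 × 3.9720 = 1.0750, so P(H|E) = 1.0750/(1+1.0750) = 0.5181. Then P(¬H|E) = 1 − 0.5181 = 0.4819.

P(¬H | E) ≈ 0.4819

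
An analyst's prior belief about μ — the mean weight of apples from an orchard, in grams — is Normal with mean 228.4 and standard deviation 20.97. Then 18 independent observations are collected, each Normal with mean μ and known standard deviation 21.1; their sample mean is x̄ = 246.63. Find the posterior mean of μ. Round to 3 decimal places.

With known σ, the Normal prior is conjugate. Weight on the data is w = (n/σ²)/(n/σ² + 1/τ₀²) = 0.0404304/(0.0404304+0.00227407) = 0.94675.
Posterior mean = w·x̄ + (1−w)·μ₀ = 0.94675·246.63 + 0.053251·228.4 = 245.659.

Posterior mean ≈ 245.659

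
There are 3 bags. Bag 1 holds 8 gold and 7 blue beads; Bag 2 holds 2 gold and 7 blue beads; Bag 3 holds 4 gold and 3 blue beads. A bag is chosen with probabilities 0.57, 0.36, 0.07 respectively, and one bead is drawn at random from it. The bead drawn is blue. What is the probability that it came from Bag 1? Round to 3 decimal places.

P(blue|Bag 1) = 0.4667; P(blue|Bag 2) = 0.7778; P(blue|Bag 3) = 0.4286.
Prior × likelihood for each source: 0.57·0.4667=0.2660, 0.36·0.7778=0.2800, 0.07·0.4286=0.03000. Summing gives P(blue) = 0.57600.
P(Bag 1 | blue) = 0.2660 / 0.57600 = 0.462.

Posterior probability ≈ 0.462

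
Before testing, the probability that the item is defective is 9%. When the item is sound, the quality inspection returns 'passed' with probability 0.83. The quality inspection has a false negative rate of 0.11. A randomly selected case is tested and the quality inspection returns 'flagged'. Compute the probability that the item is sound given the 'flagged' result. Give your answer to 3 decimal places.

Let H be the event that the item is defective. P(H) = 0.09, so P(¬H) = 0.91. With E the 'flagged' result, P(E|H) = 0.89 and P(E|¬H) = 0.17.
P(E) = 0.89·0.09 + 0.17·0.91 = 0.080100 + 0.15470 = 0.23480.
By Bayes' theorem, P(H|E) = 0.080100 / 0.23480 = 0.341. Hence P(¬H|E) = 1 − 0.341 = 0.659.

P(¬H | E) ≈ 0.659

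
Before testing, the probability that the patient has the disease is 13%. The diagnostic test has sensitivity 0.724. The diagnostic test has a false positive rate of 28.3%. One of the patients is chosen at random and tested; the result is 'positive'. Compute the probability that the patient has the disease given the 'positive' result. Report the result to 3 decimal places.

Write H for 'the patient has the disease'. Prior odds H:¬H = 0.13/0.87 = 0.14943. For the 'positive' outcome, the likelihood ratio is 0.724/0.283 = 2.5583.
Posterior odds = 0.14943 × 2.5583 = 0.38228, so P(H|E) = 0.38228/(1+0.38228) = 0.277.

P(H | E) ≈ 0.277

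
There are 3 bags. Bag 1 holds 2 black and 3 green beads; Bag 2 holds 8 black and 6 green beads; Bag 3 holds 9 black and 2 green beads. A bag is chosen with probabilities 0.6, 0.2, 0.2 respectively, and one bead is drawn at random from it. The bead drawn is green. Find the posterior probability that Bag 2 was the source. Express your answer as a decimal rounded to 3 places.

Posterior probability ≈ 0.178

P(green|Bag 1) = 0.6; P(green|Bag 2) = 0.4286; P(green|Bag 3) = 0.1818.
Prior × likelihood for each source: 0.6·0.6=0.3600, 0.2·0.4286=0.08571, 0.2·0.1818=0.03636. Summing gives P(green) = 0.48208.
P(Bag 2 | green) = 0.08571 / 0.48208 = 0.178.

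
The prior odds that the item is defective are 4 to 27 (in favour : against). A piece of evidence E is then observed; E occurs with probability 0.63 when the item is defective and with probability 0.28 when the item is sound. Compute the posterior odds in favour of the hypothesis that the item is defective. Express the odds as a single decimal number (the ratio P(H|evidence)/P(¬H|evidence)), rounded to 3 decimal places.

Prior odds = 4/27 = 0.14815. In log-odds, ln(0.14815) = -1.9095.
Add log likelihood ratio: ln(2.2500) = 0.81093.
Posterior log-odds = -1.0986, so posterior odds = exp(-1.0986) = 0.33333.

Posterior odds ≈ 0.333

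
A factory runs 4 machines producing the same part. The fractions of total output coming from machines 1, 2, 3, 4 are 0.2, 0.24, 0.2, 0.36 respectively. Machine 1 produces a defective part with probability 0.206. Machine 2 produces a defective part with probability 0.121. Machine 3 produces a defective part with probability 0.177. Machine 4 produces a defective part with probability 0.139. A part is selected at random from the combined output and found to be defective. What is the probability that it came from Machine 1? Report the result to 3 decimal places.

Posterior probability ≈ 0.265

P(defective|M1) = 0.206; P(defective|M2) = 0.121; P(defective|M3) = 0.177; P(defective|M4) = 0.139.
Prior × likelihood for each source: 0.2·0.206=0.04120, 0.24·0.121=0.02904, 0.2·0.177=0.03540, 0.36·0.139=0.05004. Summing gives P(defective) = 0.15568.
P(Machine 1 | defective) = 0.04120 / 0.15568 = 0.265.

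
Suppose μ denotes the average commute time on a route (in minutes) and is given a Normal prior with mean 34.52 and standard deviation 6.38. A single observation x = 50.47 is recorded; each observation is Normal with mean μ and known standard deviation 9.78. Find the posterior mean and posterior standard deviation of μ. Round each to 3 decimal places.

Posterior mean ≈ 39.281; posterior SD ≈ 5.344

Prior precision 1/τ₀² = 1/6.38² = 0.0245674; data precision n/σ² = 1/9.78² = 0.0104550.
Posterior precision = 0.0245674 + 0.0104550 = 0.0350223, giving posterior SD = 1/√0.0350223 = 5.344.
Posterior mean = (0.0245674·34.52 + 0.0104550·50.47) / 0.0350223 = 39.281.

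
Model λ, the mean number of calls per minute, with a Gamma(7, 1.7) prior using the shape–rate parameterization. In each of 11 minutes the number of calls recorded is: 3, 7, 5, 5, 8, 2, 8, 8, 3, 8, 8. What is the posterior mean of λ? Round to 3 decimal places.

Posterior mean ≈ 5.669

The Poisson likelihood adds the total count to the shape and the number of exposure periods to the rate. Here ∑xᵢ = 65 and n = 11, so shape 7→72 and rate 1.7→12.7.
E[λ | data] = 72/12.7 = 5.669.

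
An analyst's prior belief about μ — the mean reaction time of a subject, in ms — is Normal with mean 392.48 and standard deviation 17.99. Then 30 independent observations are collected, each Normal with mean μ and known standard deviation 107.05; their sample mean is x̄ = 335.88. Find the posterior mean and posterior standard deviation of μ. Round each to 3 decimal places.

With known σ, the Normal prior is conjugate. Weight on the data is w = (n/σ²)/(n/σ² + 1/τ₀²) = 0.00261787/(0.00261787+0.00308985) = 0.45865.
Posterior mean = w·x̄ + (1−w)·μ₀ = 0.45865·335.88 + 0.54135·392.48 = 366.520. Posterior variance = 1/(0.00261787+0.00308985) = 175.201, so SD = 13.236.

Posterior mean ≈ 366.520; posterior SD ≈ 13.236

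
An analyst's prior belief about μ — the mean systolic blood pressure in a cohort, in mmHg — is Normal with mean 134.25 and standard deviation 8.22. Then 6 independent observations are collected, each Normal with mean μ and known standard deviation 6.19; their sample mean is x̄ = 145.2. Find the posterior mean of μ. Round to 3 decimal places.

Posterior mean ≈ 144.254

Prior precision 1/τ₀² = 1/8.22² = 0.0147998; data precision n/σ² = 6/6.19² = 0.156592.
Posterior precision = 0.0147998 + 0.156592 = 0.171392.
Posterior mean = (0.0147998·134.25 + 0.156592·145.2) / 0.171392 = 144.254.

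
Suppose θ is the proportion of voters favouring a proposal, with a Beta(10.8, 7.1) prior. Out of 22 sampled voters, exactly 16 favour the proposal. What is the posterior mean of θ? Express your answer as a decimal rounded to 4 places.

Posterior mean ≈ 0.6717

Observing 16 successes and 6 failures updates Beta(10.8, 7.1) by adding the success and failure counts to the two shape parameters: α = 10.8+16 = 26.8, β = 7.1+6 = 13.1.
E[θ | data] = 26.8/(26.8+13.1) = 0.6717.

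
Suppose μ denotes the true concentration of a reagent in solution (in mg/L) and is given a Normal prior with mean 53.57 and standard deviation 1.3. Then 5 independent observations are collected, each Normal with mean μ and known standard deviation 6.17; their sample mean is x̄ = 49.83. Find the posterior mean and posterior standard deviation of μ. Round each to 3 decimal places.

Posterior mean ≈ 52.891; posterior SD ≈ 1.176

With known σ, the Normal prior is conjugate. Weight on the data is w = (n/σ²)/(n/σ² + 1/τ₀²) = 0.131341/(0.131341+0.591716) = 0.18165.
Posterior mean = w·x̄ + (1−w)·μ₀ = 0.18165·49.83 + 0.81835·53.57 = 52.891. Posterior variance = 1/(0.131341+0.591716) = 1.38302, so SD = 1.176.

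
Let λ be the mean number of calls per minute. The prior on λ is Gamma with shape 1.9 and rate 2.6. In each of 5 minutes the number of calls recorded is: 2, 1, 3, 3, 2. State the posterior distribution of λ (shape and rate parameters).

Posterior: Gamma(shape=12.9, rate=7.6)

Total count ∑xᵢ = 11 over n = 5 minutes.
Gamma is conjugate to the Poisson likelihood: posterior is Gamma(shape = 1.9+11 = 12.9, rate = 2.6+5 = 7.6).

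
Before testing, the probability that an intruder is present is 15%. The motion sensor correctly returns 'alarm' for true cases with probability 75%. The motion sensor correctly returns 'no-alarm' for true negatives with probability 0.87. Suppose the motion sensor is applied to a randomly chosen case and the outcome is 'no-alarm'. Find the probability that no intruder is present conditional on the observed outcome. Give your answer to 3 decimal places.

P(¬H | E) ≈ 0.952

Let H be the event that an intruder is present. P(H) = 0.15, so P(¬H) = 0.85. With E the 'no-alarm' result, P(E|H) = 0.25 and P(E|¬H) = 0.87.
P(E) = 0.25·0.15 + 0.87·0.85 = 0.037500 + 0.73950 = 0.77700.
By Bayes' theorem, P(H|E) = 0.037500 / 0.77700 = 0.048. Hence P(¬H|E) = 1 − 0.048 = 0.952.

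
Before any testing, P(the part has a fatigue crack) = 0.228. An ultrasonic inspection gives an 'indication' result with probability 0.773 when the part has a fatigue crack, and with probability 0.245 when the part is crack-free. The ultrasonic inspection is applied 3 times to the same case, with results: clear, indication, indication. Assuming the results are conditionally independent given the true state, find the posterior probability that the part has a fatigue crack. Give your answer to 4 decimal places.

Posterior P(H) ≈ 0.4692

With H the event that the part has a fatigue crack, the joint likelihood of the observed sequence is P(data|H) = 0.227·0.773·0.773 = 0.13564 and P(data|¬H) = 0.755·0.245·0.245 = 0.045319.
Bayes: P(H|data) = 0.228·0.13564 / (0.228·0.13564 + 0.772·0.045319) = 0.030926/0.065912 = 0.4692.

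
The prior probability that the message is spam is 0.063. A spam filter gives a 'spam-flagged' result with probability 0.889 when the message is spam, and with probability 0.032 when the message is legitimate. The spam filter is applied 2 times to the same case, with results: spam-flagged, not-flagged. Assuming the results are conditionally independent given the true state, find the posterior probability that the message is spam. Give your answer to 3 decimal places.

With H the event that the message is spam, the joint likelihood of the observed sequence is P(data|H) = 0.889·0.111 = 0.098679 and P(data|¬H) = 0.032·0.968 = 0.030976.
Bayes: P(H|data) = 0.063·0.098679 / (0.063·0.098679 + 0.937·0.030976) = 0.0062168/0.035241 = 0.1764.

Posterior P(H) ≈ 0.176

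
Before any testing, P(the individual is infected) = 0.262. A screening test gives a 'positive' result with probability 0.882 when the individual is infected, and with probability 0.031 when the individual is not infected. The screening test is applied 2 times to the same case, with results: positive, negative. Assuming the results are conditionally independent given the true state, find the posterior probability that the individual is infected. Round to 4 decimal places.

With H the event that the individual is infected, the joint likelihood of the observed sequence is P(data|H) = 0.882·0.118 = 0.10408 and P(data|¬H) = 0.031·0.969 = 0.030039.
Bayes: P(H|data) = 0.262·0.10408 / (0.262·0.10408 + 0.738·0.030039) = 0.027268/0.049437 = 0.5516.

Posterior P(H) ≈ 0.5516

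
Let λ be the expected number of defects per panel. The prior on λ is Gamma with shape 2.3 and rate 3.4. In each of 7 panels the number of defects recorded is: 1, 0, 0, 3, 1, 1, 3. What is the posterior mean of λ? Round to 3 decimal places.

Posterior mean ≈ 1.087

The Poisson likelihood adds the total count to the shape and the number of exposure periods to the rate. Here ∑xᵢ = 9 and n = 7, so shape 2.3→11.3 and rate 3.4→10.4.
E[λ | data] = 11.3/10.4 = 1.087.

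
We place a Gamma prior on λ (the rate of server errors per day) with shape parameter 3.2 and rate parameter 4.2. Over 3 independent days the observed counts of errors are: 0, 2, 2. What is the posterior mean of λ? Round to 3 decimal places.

Posterior mean ≈ 1.000

Total count ∑xᵢ = 4 over n = 3 days.
Gamma is conjugate to the Poisson likelihood: posterior is Gamma(shape = 3.2+4 = 7.2, rate = 4.2+3 = 7.2).
E[λ | data] = 7.2/7.2 = 1.000.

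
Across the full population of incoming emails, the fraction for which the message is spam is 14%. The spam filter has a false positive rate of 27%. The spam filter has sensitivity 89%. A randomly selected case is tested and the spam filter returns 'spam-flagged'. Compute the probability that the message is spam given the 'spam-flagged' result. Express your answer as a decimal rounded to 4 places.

Write H for 'the message is spam'. Prior odds H:¬H = 0.14/0.86 = 0.16279. For the 'spam-flagged' outcome, the likelihood ratio is 0.89/0.27 = 3.2963.
Posterior odds = 0.16279 × 3.2963 = 0.53661, so P(H|E) = 0.53661/(1+0.53661) = 0.3492.

P(H | E) ≈ 0.3492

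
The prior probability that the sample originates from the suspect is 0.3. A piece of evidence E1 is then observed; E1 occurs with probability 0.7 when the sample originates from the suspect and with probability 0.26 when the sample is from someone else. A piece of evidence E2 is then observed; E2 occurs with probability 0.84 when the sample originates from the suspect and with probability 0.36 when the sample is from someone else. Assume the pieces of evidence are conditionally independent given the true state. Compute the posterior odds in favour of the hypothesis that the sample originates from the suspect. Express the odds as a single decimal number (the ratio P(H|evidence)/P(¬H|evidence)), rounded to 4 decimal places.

Posterior odds ≈ 2.6923

Prior odds = 0.3/(1−0.3) = 0.42857. In log-odds, ln(0.42857) = -0.84730.
Add log likelihood ratios: ln(2.6923) + ln(2.3333) = 1.8377.
Posterior log-odds = 0.99040, so posterior odds = exp(0.99040) = 2.6923.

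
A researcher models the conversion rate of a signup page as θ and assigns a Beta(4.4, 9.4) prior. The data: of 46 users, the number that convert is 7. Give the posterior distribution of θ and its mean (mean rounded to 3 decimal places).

Observing 7 successes and 39 failures updates Beta(4.4, 9.4) by adding the success and failure counts to the two shape parameters: α = 4.4+7 = 11.4, β = 9.4+39 = 48.4.
E[θ | data] = 11.4/(11.4+48.4) = 0.191.

Posterior: Beta(11.4, 48.4); mean ≈ 0.191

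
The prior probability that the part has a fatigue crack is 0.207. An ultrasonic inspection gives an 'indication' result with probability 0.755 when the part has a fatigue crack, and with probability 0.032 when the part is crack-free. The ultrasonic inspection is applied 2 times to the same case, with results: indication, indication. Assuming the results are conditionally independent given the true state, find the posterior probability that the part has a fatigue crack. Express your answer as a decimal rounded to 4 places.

With H the event that the part has a fatigue crack, the joint likelihood of the observed sequence is P(data|H) = 0.755·0.755 = 0.57003 and P(data|¬H) = 0.032·0.032 = 0.0010240.
Bayes: P(H|data) = 0.207·0.57003 / (0.207·0.57003 + 0.793·0.0010240) = 0.11800/0.11881 = 0.9932.

Posterior P(H) ≈ 0.9932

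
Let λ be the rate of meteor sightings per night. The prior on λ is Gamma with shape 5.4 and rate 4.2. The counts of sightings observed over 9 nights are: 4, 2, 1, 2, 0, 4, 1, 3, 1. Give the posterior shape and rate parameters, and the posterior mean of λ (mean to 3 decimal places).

The Poisson likelihood adds the total count to the shape and the number of exposure periods to the rate. Here ∑xᵢ = 18 and n = 9, so shape 5.4→23.4 and rate 4.2→13.2.
Posterior mean = shape/rate = 23.4/13.2 = 1.773.

Posterior: Gamma(shape=23.4, rate=13.2); mean ≈ 1.773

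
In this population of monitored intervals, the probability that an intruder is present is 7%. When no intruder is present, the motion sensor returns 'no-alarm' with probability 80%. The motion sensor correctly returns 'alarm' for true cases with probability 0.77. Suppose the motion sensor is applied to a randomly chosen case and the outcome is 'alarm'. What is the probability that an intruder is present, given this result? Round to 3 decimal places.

Let H be the event that an intruder is present. P(H) = 0.07, so P(¬H) = 0.93. With E the 'alarm' result, P(E|H) = 0.77 and P(E|¬H) = 0.2.
P(E) = 0.77·0.07 + 0.2·0.93 = 0.053900 + 0.18600 = 0.23990.
By Bayes' theorem, P(H|E) = 0.053900 / 0.23990 = 0.225.

P(H | E) ≈ 0.225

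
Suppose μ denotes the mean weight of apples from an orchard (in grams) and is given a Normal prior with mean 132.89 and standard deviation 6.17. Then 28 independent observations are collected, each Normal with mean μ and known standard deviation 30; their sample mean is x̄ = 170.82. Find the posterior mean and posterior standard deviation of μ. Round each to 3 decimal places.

With known σ, the Normal prior is conjugate. Weight on the data is w = (n/σ²)/(n/σ² + 1/τ₀²) = 0.0311111/(0.0311111+0.0262682) = 0.54220.
Posterior mean = w·x̄ + (1−w)·μ₀ = 0.54220·170.82 + 0.45780·132.89 = 153.456. Posterior variance = 1/(0.0311111+0.0262682) = 17.4279, so SD = 4.175.

Posterior mean ≈ 153.456; posterior SD ≈ 4.175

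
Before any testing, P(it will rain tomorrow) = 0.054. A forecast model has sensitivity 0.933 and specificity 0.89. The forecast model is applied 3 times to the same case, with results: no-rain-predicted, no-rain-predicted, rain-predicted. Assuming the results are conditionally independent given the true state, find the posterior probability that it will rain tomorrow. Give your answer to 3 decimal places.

Let H be the event that it will rain tomorrow; start with P(H) = 0.054. P('rain-predicted'|H) = 0.933, P('rain-predicted'|¬H) = 0.11.
Update on result 1 ('no-rain-predicted'): P(H) ← 0.067·0.0540 / (0.067·0.0540 + 0.89·0.9460) = 0.0036180/0.84556 = 0.0043.
Update on result 2 ('no-rain-predicted'): P(H) ← 0.067·0.0043 / (0.067·0.0043 + 0.89·0.9957) = 0.00028668/0.88648 = 0.0003.
Update on result 3 ('rain-predicted'): P(H) ← 0.933·0.0003 / (0.933·0.0003 + 0.11·0.9997) = 0.00030173/0.11027 = 0.0027.

Posterior P(H) ≈ 0.003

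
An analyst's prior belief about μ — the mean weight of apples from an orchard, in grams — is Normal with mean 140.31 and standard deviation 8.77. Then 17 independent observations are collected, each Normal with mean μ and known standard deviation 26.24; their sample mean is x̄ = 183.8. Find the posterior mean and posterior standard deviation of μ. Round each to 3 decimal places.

Posterior mean ≈ 168.798; posterior SD ≈ 5.151

With known σ, the Normal prior is conjugate. Weight on the data is w = (n/σ²)/(n/σ² + 1/τ₀²) = 0.0246900/(0.0246900+0.0130017) = 0.65505.
Posterior mean = w·x̄ + (1−w)·μ₀ = 0.65505·183.8 + 0.34495·140.31 = 168.798. Posterior variance = 1/(0.0246900+0.0130017) = 26.5310, so SD = 5.151.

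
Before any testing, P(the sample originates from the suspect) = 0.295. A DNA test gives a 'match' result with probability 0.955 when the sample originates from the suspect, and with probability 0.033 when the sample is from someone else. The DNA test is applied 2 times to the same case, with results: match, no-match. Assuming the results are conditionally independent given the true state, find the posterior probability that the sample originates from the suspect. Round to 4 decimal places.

Posterior P(H) ≈ 0.3604

Let H be the event that the sample originates from the suspect; start with P(H) = 0.295. P('match'|H) = 0.955, P('match'|¬H) = 0.033.
Update on result 1 ('match'): P(H) ← 0.955·0.2950 / (0.955·0.2950 + 0.033·0.7050) = 0.28172/0.30499 = 0.9237.
Update on result 2 ('no-match'): P(H) ← 0.045·0.9237 / (0.045·0.9237 + 0.967·0.0763) = 0.041567/0.11533 = 0.3604.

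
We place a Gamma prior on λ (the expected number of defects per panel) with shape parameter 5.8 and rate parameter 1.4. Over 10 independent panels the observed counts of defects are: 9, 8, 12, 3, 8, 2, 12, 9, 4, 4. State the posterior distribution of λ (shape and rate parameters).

Total count ∑xᵢ = 71 over n = 10 panels.
Gamma is conjugate to the Poisson likelihood: posterior is Gamma(shape = 5.8+71 = 76.8, rate = 1.4+10 = 11.4).

Posterior: Gamma(shape=76.8, rate=11.4)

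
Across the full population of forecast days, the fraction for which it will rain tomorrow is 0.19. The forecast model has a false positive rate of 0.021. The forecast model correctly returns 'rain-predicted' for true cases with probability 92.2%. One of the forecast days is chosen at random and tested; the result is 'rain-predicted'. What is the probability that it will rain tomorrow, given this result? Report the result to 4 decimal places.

Let H be the event that it will rain tomorrow. P(H) = 0.19, so P(¬H) = 0.81. With E the 'rain-predicted' result, P(E|H) = 0.922 and P(E|¬H) = 0.021.
P(E) = 0.922·0.19 + 0.021·0.81 = 0.17518 + 0.017010 = 0.19219.
By Bayes' theorem, P(H|E) = 0.17518 / 0.19219 = 0.9115.

P(H | E) ≈ 0.9115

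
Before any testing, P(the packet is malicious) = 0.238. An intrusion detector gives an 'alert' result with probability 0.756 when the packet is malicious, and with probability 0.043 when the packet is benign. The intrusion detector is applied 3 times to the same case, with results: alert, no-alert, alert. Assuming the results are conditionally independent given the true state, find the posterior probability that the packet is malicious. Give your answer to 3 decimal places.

Posterior P(H) ≈ 0.961

Let H be the event that the packet is malicious; start with P(H) = 0.238. P('alert'|H) = 0.756, P('alert'|¬H) = 0.043.
Update on result 1 ('alert'): P(H) ← 0.756·0.2380 / (0.756·0.2380 + 0.043·0.7620) = 0.17993/0.21269 = 0.8459.
Update on result 2 ('no-alert'): P(H) ← 0.244·0.8459 / (0.244·0.8459 + 0.957·0.1541) = 0.20641/0.35384 = 0.5833.
Update on result 3 ('alert'): P(H) ← 0.756·0.5833 / (0.756·0.5833 + 0.043·0.4167) = 0.44101/0.45893 = 0.9610.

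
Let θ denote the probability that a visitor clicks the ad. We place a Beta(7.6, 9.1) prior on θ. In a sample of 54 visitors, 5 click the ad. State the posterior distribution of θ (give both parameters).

Posterior: Beta(12.6, 58.1)

The binomial likelihood is conjugate to the Beta prior: with 5 successes and 49 failures, the posterior is Beta(7.6+5, 9.1+49) = Beta(12.6, 58.1).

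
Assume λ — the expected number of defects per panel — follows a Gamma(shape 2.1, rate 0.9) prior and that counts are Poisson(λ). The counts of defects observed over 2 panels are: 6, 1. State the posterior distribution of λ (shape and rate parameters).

The Poisson likelihood adds the total count to the shape and the number of exposure periods to the rate. Here ∑xᵢ = 7 and n = 2, so shape 2.1→9.1 and rate 0.9→2.9.

Posterior: Gamma(shape=9.1, rate=2.9)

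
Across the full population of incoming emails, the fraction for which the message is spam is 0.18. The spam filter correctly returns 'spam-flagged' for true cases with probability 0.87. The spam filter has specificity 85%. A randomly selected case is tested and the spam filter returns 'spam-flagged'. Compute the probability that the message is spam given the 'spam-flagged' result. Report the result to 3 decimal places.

Let H be the event that the message is spam. P(H) = 0.18, so P(¬H) = 0.82. With E the 'spam-flagged' result, P(E|H) = 0.87 and P(E|¬H) = 0.15.
P(E) = 0.87·0.18 + 0.15·0.82 = 0.15660 + 0.12300 = 0.27960.
By Bayes' theorem, P(H|E) = 0.15660 / 0.27960 = 0.560.

P(H | E) ≈ 0.560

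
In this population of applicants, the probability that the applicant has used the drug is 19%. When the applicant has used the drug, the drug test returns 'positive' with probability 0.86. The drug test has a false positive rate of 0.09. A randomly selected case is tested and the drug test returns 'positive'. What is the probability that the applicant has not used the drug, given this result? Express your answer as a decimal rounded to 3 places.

P(¬H | E) ≈ 0.309

Write H for 'the applicant has used the drug'. Prior odds H:¬H = 0.19/0.81 = 0.23457. For the 'positive' outcome, the likelihood ratio is 0.86/0.09 = 9.5556.
Posterior odds = 0.23457 × 9.5556 = 2.2414, so P(H|E) = 2.2414/(1+2.2414) = 0.691. Then P(¬H|E) = 1 − 0.691 = 0.309.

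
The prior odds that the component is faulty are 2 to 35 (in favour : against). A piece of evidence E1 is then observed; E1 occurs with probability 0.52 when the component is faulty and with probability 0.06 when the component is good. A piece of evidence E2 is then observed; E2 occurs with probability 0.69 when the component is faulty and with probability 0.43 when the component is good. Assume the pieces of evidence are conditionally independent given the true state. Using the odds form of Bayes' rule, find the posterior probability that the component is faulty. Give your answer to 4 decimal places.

Posterior probability ≈ 0.4428

Prior odds = 2/35 = 0.057143. In log-odds, ln(0.057143) = -2.8622.
Add log likelihood ratios: ln(8.6667) + ln(1.6047) = 2.6324.
Posterior log-odds = -0.22981, so posterior odds = exp(-0.22981) = 0.79468. Converting, P(H|E) = 0.79468/1.7947 = 0.4428.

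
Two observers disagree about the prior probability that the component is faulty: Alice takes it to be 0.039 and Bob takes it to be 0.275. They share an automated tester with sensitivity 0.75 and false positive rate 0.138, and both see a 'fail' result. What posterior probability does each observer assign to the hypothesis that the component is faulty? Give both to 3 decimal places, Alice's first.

P('+'|H) = 0.75, P('+'|¬H) = 0.138.
Alice: numerator 0.75·0.039 = 0.029250; evidence = 0.029250+0.138·0.961 = 0.16187; posterior = 0.181.
Bob: numerator 0.75·0.275 = 0.20625; evidence = 0.20625+0.138·0.725 = 0.30630; posterior = 0.673.

Alice: 0.181; Bob: 0.673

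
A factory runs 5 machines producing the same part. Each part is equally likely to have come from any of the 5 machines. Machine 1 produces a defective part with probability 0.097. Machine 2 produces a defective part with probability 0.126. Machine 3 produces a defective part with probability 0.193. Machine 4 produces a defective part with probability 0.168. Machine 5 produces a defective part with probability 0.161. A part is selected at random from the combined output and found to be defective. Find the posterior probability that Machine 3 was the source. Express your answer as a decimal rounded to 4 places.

Posterior probability ≈ 0.2591

P(defective|M1) = 0.097; P(defective|M2) = 0.126; P(defective|M3) = 0.193; P(defective|M4) = 0.168; P(defective|M5) = 0.161.
Prior × likelihood for each source: 0.2·0.097=0.01940, 0.2·0.126=0.02520, 0.2·0.193=0.03860, 0.2·0.168=0.03360, 0.2·0.161=0.03220. Summing gives P(defective) = 0.14900.
P(Machine 3 | defective) = 0.03860 / 0.14900 = 0.2591.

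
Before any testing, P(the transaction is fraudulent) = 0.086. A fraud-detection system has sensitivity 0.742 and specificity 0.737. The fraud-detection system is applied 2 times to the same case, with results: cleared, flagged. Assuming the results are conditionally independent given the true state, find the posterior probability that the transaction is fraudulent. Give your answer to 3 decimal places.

Posterior P(H) ≈ 0.085

With H the event that the transaction is fraudulent, the joint likelihood of the observed sequence is P(data|H) = 0.258·0.742 = 0.19144 and P(data|¬H) = 0.737·0.263 = 0.19383.
Bayes: P(H|data) = 0.086·0.19144 / (0.086·0.19144 + 0.914·0.19383) = 0.016463/0.19363 = 0.0850.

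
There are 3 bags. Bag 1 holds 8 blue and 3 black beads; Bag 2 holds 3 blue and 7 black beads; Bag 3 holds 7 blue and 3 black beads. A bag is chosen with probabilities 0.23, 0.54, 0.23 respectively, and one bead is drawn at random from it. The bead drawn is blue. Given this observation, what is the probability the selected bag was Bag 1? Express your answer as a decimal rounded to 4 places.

Posterior probability ≈ 0.3412

Tabulate prior·likelihood by source: [1] prior 0.23, lik 0.7273, product 0.1673; [2] prior 0.54, lik 0.3, product 0.1620; [3] prior 0.23, lik 0.7, product 0.1610.
Normalizing constant = 0.49027; the posterior for Bag 1 is its product over the sum, 0.1673/0.49027 = 0.3412.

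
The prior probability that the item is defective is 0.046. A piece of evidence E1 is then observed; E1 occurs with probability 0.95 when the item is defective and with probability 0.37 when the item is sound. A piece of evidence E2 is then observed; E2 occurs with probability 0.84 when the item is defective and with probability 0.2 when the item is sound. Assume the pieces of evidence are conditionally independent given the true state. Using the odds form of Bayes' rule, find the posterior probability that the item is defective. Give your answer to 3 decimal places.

Prior odds = 0.046/(1−0.046) = 0.048218. In log-odds, ln(0.048218) = -3.0320.
Add log likelihood ratios: ln(2.5676) + ln(4.2000) = 2.3780.
Posterior log-odds = -0.65398, so posterior odds = exp(-0.65398) = 0.51997. Converting, P(H|E) = 0.51997/1.5200 = 0.342.

Posterior probability ≈ 0.342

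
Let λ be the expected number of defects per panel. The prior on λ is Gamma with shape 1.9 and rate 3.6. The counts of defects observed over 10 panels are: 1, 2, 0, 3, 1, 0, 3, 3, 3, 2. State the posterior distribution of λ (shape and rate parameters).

Posterior: Gamma(shape=19.9, rate=13.6)

The Poisson likelihood adds the total count to the shape and the number of exposure periods to the rate. Here ∑xᵢ = 18 and n = 10, so shape 1.9→19.9 and rate 3.6→13.6.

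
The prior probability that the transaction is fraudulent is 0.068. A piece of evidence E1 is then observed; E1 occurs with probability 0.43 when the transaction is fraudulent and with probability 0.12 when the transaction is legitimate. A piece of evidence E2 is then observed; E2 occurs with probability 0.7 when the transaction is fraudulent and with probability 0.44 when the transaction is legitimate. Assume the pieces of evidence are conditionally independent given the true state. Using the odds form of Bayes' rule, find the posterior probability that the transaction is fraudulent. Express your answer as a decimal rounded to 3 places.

Prior odds = 0.068/(1−0.068) = 0.072961. In log-odds, ln(0.072961) = -2.6178.
Add log likelihood ratios: ln(3.5833) + ln(1.5909) = 1.7406.
Posterior log-odds = -0.87723, so posterior odds = exp(-0.87723) = 0.41594. Converting, P(H|E) = 0.41594/1.4159 = 0.294.

Posterior probability ≈ 0.294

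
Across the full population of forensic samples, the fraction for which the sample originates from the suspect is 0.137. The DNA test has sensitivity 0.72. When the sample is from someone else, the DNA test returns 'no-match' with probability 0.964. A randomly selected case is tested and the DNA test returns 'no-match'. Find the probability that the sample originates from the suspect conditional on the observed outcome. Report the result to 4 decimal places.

P(H | E) ≈ 0.0441

Let H be the event that the sample originates from the suspect. P(H) = 0.137, so P(¬H) = 0.863. With E the 'no-match' result, P(E|H) = 0.28 and P(E|¬H) = 0.964.
P(E) = 0.28·0.137 + 0.964·0.863 = 0.038360 + 0.83193 = 0.87029.
By Bayes' theorem, P(H|E) = 0.038360 / 0.87029 = 0.0441.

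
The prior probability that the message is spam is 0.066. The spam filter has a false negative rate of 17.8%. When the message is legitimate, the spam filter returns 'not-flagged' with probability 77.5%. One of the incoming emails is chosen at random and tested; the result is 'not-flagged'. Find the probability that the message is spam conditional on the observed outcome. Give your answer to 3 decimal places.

Let H be the event that the message is spam. P(H) = 0.066, so P(¬H) = 0.934. With E the 'not-flagged' result, P(E|H) = 0.178 and P(E|¬H) = 0.775.
P(E) = 0.178·0.066 + 0.775·0.934 = 0.011748 + 0.72385 = 0.73560.
By Bayes' theorem, P(H|E) = 0.011748 / 0.73560 = 0.016.

P(H | E) ≈ 0.016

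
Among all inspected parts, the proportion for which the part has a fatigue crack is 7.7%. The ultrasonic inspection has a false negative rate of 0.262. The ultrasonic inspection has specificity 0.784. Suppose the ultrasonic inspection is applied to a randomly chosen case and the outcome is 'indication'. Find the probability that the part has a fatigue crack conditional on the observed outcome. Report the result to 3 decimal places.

P(H | E) ≈ 0.222

Let H be the event that the part has a fatigue crack. P(H) = 0.077, so P(¬H) = 0.923. With E the 'indication' result, P(E|H) = 0.738 and P(E|¬H) = 0.216.
P(E) = 0.738·0.077 + 0.216·0.923 = 0.056826 + 0.19937 = 0.25619.
By Bayes' theorem, P(H|E) = 0.056826 / 0.25619 = 0.222.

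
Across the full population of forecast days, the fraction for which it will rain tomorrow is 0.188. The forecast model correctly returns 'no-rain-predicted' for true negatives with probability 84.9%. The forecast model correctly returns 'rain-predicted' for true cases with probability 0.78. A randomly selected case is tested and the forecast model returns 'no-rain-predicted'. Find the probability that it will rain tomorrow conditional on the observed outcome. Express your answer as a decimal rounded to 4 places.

Write H for 'it will rain tomorrow'. Prior odds H:¬H = 0.188/0.812 = 0.23153. For the 'no-rain-predicted' outcome, the likelihood ratio is 0.22/0.849 = 0.25913.
Posterior odds = 0.23153 × 0.25913 = 0.059995, so P(H|E) = 0.059995/(1+0.059995) = 0.0566.

P(H | E) ≈ 0.0566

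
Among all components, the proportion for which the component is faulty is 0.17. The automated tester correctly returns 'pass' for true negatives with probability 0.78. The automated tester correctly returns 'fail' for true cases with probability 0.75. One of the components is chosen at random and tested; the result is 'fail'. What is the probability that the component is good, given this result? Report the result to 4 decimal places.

Write H for 'the component is faulty'. Prior odds H:¬H = 0.17/0.83 = 0.20482. For the 'fail' outcome, the likelihood ratio is 0.75/0.22 = 3.4091.
Posterior odds = 0.20482 × 3.4091 = 0.69825, so P(H|E) = 0.69825/(1+0.69825) = 0.4112. Then P(¬H|E) = 1 − 0.4112 = 0.5888.

P(¬H | E) ≈ 0.5888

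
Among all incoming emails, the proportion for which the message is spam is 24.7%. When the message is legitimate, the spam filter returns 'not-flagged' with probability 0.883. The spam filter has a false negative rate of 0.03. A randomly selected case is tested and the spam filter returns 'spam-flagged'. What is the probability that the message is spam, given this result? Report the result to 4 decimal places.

Write H for 'the message is spam'. Prior odds H:¬H = 0.247/0.753 = 0.32802. For the 'spam-flagged' outcome, the likelihood ratio is 0.97/0.117 = 8.2906.
Posterior odds = 0.32802 × 8.2906 = 2.7195, so P(H|E) = 2.7195/(1+2.7195) = 0.7311.

P(H | E) ≈ 0.7311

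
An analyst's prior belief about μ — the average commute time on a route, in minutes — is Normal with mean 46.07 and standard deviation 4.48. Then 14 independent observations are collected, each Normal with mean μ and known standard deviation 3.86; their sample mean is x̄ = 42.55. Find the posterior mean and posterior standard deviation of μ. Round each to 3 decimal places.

Prior precision 1/τ₀² = 1/4.48² = 0.0498246; data precision n/σ² = 14/3.86² = 0.939623.
Posterior precision = 0.0498246 + 0.939623 = 0.989447, giving posterior SD = 1/√0.989447 = 1.005.
Posterior mean = (0.0498246·46.07 + 0.939623·42.55) / 0.989447 = 42.727.

Posterior mean ≈ 42.727; posterior SD ≈ 1.005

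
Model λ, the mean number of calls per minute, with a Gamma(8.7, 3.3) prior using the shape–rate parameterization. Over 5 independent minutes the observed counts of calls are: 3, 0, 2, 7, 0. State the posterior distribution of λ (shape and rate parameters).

Total count ∑xᵢ = 12 over n = 5 minutes.
Gamma is conjugate to the Poisson likelihood: posterior is Gamma(shape = 8.7+12 = 20.7, rate = 3.3+5 = 8.3).

Posterior: Gamma(shape=20.7, rate=8.3)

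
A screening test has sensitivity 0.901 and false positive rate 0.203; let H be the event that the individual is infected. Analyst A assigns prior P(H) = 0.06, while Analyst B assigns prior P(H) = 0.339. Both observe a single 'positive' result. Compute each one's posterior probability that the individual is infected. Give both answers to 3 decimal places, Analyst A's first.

Analyst A: 0.221; Analyst B: 0.695

P('+'|H) = 0.901, P('+'|¬H) = 0.203.
Analyst A: numerator 0.901·0.06 = 0.054060; evidence = 0.054060+0.203·0.94 = 0.24488; posterior = 0.221.
Analyst B: numerator 0.901·0.339 = 0.30544; evidence = 0.30544+0.203·0.661 = 0.43962; posterior = 0.695.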